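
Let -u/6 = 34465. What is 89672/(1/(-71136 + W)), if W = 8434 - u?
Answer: 12920659136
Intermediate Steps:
u = -206790 (u = -6*34465 = -206790)
W = 215224 (W = 8434 - 1*(-206790) = 8434 + 206790 = 215224)
89672/(1/(-71136 + W)) = 89672/(1/(-71136 + 215224)) = 89672/(1/144088) = 89672*144088 = 12920659136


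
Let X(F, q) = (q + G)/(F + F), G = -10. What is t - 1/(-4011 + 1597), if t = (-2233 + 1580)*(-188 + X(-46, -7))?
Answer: 13618806755/111044 ≈ 1.2264e+5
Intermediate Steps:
X(F, q) = (-10 + q)/(2*F) (X(F, q) = (q - 10)/(F + F) = (-10 + q)/((2*F)) = (-10 + q)*(1/(2*F)) = (-10 + q)/(2*F))
t = 11283187/92 (t = (-2233 + 1580)*(-188 + (½)*(-10 - 7)/(-46)) = -653*(-188 + (½)*(-1/46)*(-17)) = -653*(-188 + 17/92) = -653*(-17279/92) = 11283187/92 ≈ 1.2264e+5)
t - 1/(-4011 + 1597) = 11283187/92 - 1/(-4011 + 1597) = 11283187/92 - 1/(-2414) = 11283187/92 - 1*(-1/2414) = 11283187/92 + 1/2414 = 13618806755/111044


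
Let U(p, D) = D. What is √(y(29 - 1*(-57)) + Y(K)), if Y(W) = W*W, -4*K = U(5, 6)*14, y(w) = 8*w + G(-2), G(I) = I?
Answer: 7*√23 ≈ 33.571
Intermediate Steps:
y(w) = -2 + 8*w (y(w) = 8*w - 2 = -2 + 8*w)
K = -21 (K = -3*14/2 = -¼*84 = -21)
Y(W) = W²
√(y(29 - 1*(-57)) + Y(K)) = √((-2 + 8*(29 - 1*(-57))) + (-21)²) = √((-2 + 8*(29 + 57)) + 441) = √((-2 + 8*86) + 441) = √((-2 + 688) + 441) = √(686 + 441) = √1127 = 7*√23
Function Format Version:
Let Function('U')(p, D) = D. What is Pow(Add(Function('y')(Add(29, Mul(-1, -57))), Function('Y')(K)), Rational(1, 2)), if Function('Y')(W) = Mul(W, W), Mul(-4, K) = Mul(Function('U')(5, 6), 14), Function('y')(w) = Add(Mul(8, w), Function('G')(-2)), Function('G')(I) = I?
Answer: Mul(7, Pow(23, Rational(1, 2))) ≈ 33.571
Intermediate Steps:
Function('y')(w) = Add(-2, Mul(8, w)) (Function('y')(w) = Add(Mul(8, w), -2) = Add(-2, Mul(8, w)))
K = -21 (K = Mul(Rational(-1, 4), Mul(6, 14)) = Mul(Rational(-1, 4), 84) = -21)
Function('Y')(W) = Pow(W, 2)
Pow(Add(Function('y')(Add(29, Mul(-1, -57))), Function('Y')(K)), Rational(1, 2)) = Pow(Add(Add(-2, Mul(8, Add(29, Mul(-1, -57)))), Pow(-21, 2)), Rational(1, 2)) = Pow(Add(Add(-2, Mul(8, Add(29, 57))), 441), Rational(1, 2)) = Pow(Add(Add(-2, Mul(8, 86)), 441), Rational(1, 2)) = Pow(Add(Add(-2, 688), 441), Rational(1, 2)) = Pow(Add(686, 441), Rational(1, 2)) = Pow(1127, Rational(1, 2)) = Mul(7, Pow(23, Rational(1, 2)))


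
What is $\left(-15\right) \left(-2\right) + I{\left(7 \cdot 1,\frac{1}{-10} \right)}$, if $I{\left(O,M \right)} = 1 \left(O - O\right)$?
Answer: $30$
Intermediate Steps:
$I{\left(O,M \right)} = 0$ ($I{\left(O,M \right)} = 1 \cdot 0 = 0$)
$\left(-15\right) \left(-2\right) + I{\left(7 \cdot 1,\frac{1}{-10} \right)} = \left(-15\right) \left(-2\right) + 0 = 30 + 0 = 30$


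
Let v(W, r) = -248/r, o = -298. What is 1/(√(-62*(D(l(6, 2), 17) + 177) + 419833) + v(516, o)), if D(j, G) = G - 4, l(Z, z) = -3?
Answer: -596/292231267 + 22201*√408053/9059169277 ≈ 0.0015634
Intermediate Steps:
D(j, G) = -4 + G
1/(√(-62*(D(l(6, 2), 17) + 177) + 419833) + v(516, o)) = 1/(√(-62*((-4 + 17) + 177) + 419833) - 248/(-298)) = 1/(√(-62*(13 + 177) + 419833) - 248*(-1/298)) = 1/(√(-62*190 + 419833) + 124/149) = 1/(√(-11780 + 419833) + 124/149) = 1/(√408053 + 124/149) = 1/(124/149 + √408053)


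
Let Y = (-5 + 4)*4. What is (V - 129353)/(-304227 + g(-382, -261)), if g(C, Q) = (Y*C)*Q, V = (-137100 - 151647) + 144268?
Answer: 273832/703035 ≈ 0.38950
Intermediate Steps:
Y = -4 (Y = -1*4 = -4)
V = -144479 (V = -288747 + 144268 = -144479)
g(C, Q) = -4*C*Q (g(C, Q) = (-4*C)*Q = -4*C*Q)
(V - 129353)/(-304227 + g(-382, -261)) = (-144479 - 129353)/(-304227 - 4*(-382)*(-261)) = -273832/(-304227 - 398808) = -273832/(-703035) = -273832*(-1/703035) = 273832/703035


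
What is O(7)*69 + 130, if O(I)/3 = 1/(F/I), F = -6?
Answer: -223/2 ≈ -111.50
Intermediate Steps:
O(I) = -I/2 (O(I) = 3/((-6/I)) = 3*(-I/6) = -I/2)
O(7)*69 + 130 = -½*7*69 + 130 = -7/2*69 + 130 = -483/2 + 130 = -223/2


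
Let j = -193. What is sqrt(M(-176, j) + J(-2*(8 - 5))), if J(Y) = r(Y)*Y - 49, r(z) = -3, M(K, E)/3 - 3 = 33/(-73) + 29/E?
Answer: 2*I*sqrt(1181419006)/14089 ≈ 4.8792*I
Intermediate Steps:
M(K, E) = 558/73 + 87/E (M(K, E) = 9 + 3*(33/(-73) + 29/E) = 9 + 3*(33*(-1/73) + 29/E) = 9 + 3*(-33/73 + 29/E) = 9 + (-99/73 + 87/E) = 558/73 + 87/E)
J(Y) = -49 - 3*Y (J(Y) = -3*Y - 49 = -49 - 3*Y)
sqrt(M(-176, j) + J(-2*(8 - 5))) = sqrt((558/73 + 87/(-193)) + (-49 - (-6)*(8 - 5))) = sqrt((558/73 + 87*(-1/193)) + (-49 - (-6)*3)) = sqrt((558/73 - 87/193) + (-49 - 3*(-6))) = sqrt(101343/14089 + (-49 + 18)) = sqrt(101343/14089 - 31) = sqrt(-335416/14089) = 2*I*sqrt(1181419006)/14089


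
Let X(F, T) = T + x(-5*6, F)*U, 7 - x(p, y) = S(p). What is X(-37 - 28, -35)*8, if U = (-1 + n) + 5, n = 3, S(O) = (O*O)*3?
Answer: -151088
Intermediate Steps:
S(O) = 3*O**2 (S(O) = O**2*3 = 3*O**2)
x(p, y) = 7 - 3*p**2
U = 7 (U = (-1 + 3) + 5 = 2 + 5 = 7)
X(F, T) = -18851 + T (X(F, T) = T + (7 - 3*(-5*6)**2)*7 = T + (7 - 3*(-30)**2)*7 = T + (7 - 3*900)*7 = T + (7 - 2700)*7 = T - 2693*7 = T - 18851 = -18851 + T)
X(-37 - 28, -35)*8 = (-18851 - 35)*8 = -18886*8 = -151088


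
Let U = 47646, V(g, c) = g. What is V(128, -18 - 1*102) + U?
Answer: 47774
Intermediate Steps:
V(128, -18 - 1*102) + U = 128 + 47646 = 47774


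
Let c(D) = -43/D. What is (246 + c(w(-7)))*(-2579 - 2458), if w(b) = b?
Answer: -8890305/7 ≈ -1.2700e+6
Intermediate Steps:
(246 + c(w(-7)))*(-2579 - 2458) = (246 - 43/(-7))*(-2579 - 2458) = (246 - 43*(-⅐))*(-5037) = (246 + 43/7)*(-5037) = (1765/7)*(-5037) = -8890305/7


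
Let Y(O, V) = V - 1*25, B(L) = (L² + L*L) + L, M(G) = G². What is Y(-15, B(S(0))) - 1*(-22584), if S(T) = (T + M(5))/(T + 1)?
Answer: 23834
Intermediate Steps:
S(T) = (25 + T)/(1 + T) (S(T) = (T + 5²)/(T + 1) = (T + 25)/(1 + T) = (25 + T)/(1 + T))
B(L) = L + 2*L² (B(L) = (L² + L²) + L = 2*L² + L = L + 2*L²)
Y(O, V) = -25 + V (Y(O, V) = V - 25 = -25 + V)
Y(-15, B(S(0))) - 1*(-22584) = (-25 + ((25 + 0)/(1 + 0))*(1 + 2*((25 + 0)/(1 + 0)))) - 1*(-22584) = (-25 + (25/1)*(1 + 2*(25/1))) + 22584 = (-25 + (1*25)*(1 + 2*(1*25))) + 22584 = (-25 + 25*(1 + 2*25)) + 22584 = (-25 + 25*(1 + 50)) + 22584 = (-25 + 25*51) + 22584 = (-25 + 1275) + 22584 = 1250 + 22584 = 23834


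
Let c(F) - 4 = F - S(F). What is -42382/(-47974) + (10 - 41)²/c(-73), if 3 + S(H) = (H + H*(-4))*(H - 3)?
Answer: 374355905/397656486 ≈ 0.94141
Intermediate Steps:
S(H) = -3 - 3*H*(-3 + H) (S(H) = -3 + (H + H*(-4))*(H - 3) = -3 + (H - 4*H)*(-3 + H) = -3 + (-3*H)*(-3 + H) = -3 - 3*H*(-3 + H))
c(F) = 7 - 8*F + 3*F² (c(F) = 4 + (F - (-3 - 3*F² + 9*F)) = 4 + (F + (3 - 9*F + 3*F²)) = 4 + (3 - 8*F + 3*F²) = 7 - 8*F + 3*F²)
-42382/(-47974) + (10 - 41)²/c(-73) = -42382/(-47974) + (10 - 41)²/(7 - 8*(-73) + 3*(-73)²) = -42382*(-1/47974) + (-31)²/(7 + 584 + 3*5329) = 21191/23987 + 961/(7 + 584 + 15987) = 21191/23987 + 961/16578 = 374355905/397656486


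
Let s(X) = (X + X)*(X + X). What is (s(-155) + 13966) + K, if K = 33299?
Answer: 143365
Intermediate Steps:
s(X) = 4*X**2 (s(X) = (2*X)*(2*X) = 4*X**2)
(s(-155) + 13966) + K = (4*(-155)**2 + 13966) + 33299 = (4*24025 + 13966) + 33299 = (96100 + 13966) + 33299 = 110066 + 33299 = 143365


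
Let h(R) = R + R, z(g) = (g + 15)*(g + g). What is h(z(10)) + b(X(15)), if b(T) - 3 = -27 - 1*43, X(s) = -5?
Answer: 933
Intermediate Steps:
z(g) = 2*g*(15 + g) (z(g) = (15 + g)*(2*g) = 2*g*(15 + g))
h(R) = 2*R
b(T) = -67 (b(T) = 3 + (-27 - 1*43) = 3 + (-27 - 43) = 3 - 70 = -67)
h(z(10)) + b(X(15)) = 2*(2*10*(15 + 10)) - 67 = 2*(2*10*25) - 67 = 2*500 - 67 = 1000 - 67 = 933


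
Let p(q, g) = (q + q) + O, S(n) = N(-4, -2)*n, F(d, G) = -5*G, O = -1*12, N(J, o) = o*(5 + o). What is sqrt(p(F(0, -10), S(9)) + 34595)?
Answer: sqrt(34683) ≈ 186.23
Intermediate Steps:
O = -12
S(n) = -6*n (S(n) = (-2*(5 - 2))*n = (-2*3)*n = -6*n)
p(q, g) = -12 + 2*q (p(q, g) = (q + q) - 12 = 2*q - 12 = -12 + 2*q)
sqrt(p(F(0, -10), S(9)) + 34595) = sqrt((-12 + 2*(-5*(-10))) + 34595) = sqrt((-12 + 2*50) + 34595) = sqrt((-12 + 100) + 34595) = sqrt(88 + 34595) = sqrt(34683)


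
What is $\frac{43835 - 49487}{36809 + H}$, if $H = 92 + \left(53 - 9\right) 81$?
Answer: $- \frac{5652}{40465} \approx -0.13968$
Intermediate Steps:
$H = 3656$ ($H = 92 + \left(53 + \left(-26 + 17\right)\right) 81 = 92 + \left(53 - 9\right) 81 = 92 + 44 \cdot 81 = 92 + 3564 = 3656$)
$\frac{43835 - 49487}{36809 + H} = \frac{43835 - 49487}{36809 + 3656} = - \frac{5652}{40465}$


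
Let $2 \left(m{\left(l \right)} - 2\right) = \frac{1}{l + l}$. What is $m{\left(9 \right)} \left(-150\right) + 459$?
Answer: $\frac{929}{6} \approx 154.83$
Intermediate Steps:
$m{\left(l \right)} = 2 + \frac{1}{4 l}$ ($m{\left(l \right)} = 2 + \frac{1}{2 \left(l + l\right)} = 2 + \frac{1}{2 \cdot 2 l} = 2 + \frac{\frac{1}{2} \frac{1}{l}}{2} = 2 + \frac{1}{4 l}$)
$m{\left(9 \right)} \left(-150\right) + 459 = \left(2 + \frac{1}{4 \cdot 9}\right) \left(-150\right) + 459 = \left(2 + \frac{1}{4} \cdot \frac{1}{9}\right) \left(-150\right) + 459 = \left(2 + \frac{1}{36}\right) \left(-150\right) + 459 = \frac{73}{36} \left(-150\right) + 459 = - \frac{1825}{6} + 459 = \frac{929}{6}$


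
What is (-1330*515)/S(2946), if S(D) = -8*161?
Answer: 48925/92 ≈ 531.79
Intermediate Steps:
S(D) = -1288
(-1330*515)/S(2946) = -1330*515/(-1288) = -684950*(-1/1288) = 48925/92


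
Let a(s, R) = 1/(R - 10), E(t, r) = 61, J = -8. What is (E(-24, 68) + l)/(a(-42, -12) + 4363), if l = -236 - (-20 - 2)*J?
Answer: -286/3555 ≈ -0.080450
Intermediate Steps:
a(s, R) = 1/(-10 + R)
l = -412 (l = -236 - (-20 - 2)*(-8) = -236 - (-22)*(-8) = -236 - 1*176 = -236 - 176 = -412)
(E(-24, 68) + l)/(a(-42, -12) + 4363) = (61 - 412)/(1/(-10 - 12) + 4363) = -351/(1/(-22) + 4363) = -351/(-1/22 + 4363) = -351/95985/22 = -351*22/95985 = -286/3555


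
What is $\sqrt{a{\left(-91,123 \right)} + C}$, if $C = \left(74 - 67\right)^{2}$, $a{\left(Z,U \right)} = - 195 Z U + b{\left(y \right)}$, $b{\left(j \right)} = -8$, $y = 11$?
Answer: $2 \sqrt{545669} \approx 1477.4$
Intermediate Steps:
$a{\left(Z,U \right)} = -8 - 195 U Z$ ($a{\left(Z,U \right)} = - 195 Z U - 8 = - 195 U Z - 8 = -8 - 195 U Z$)
$C = 49$ ($C = 7^{2} = 49$)
$\sqrt{a{\left(-91,123 \right)} + C} = \sqrt{\left(-8 - 23985 \left(-91\right)\right) + 49} = \sqrt{\left(-8 + 2182635\right) + 49} = \sqrt{2182627 + 49} = \sqrt{2182676} = 2 \sqrt{545669}$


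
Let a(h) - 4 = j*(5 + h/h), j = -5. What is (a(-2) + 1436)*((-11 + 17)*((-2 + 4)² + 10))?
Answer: 118440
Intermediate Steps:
a(h) = -26 (a(h) = 4 - 5*(5 + h/h) = 4 - 5*(5 + 1) = 4 - 5*6 = 4 - 30 = -26)
(a(-2) + 1436)*((-11 + 17)*((-2 + 4)² + 10)) = (-26 + 1436)*((-11 + 17)*((-2 + 4)² + 10)) = 1410*(6*(2² + 10)) = 1410*(6*(4 + 10)) = 1410*(6*14) = 1410*84 = 118440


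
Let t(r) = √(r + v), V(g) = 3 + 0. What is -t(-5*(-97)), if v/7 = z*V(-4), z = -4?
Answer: -√401 ≈ -20.025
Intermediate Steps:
V(g) = 3
v = -84 (v = 7*(-4*3) = 7*(-12) = -84)
t(r) = √(-84 + r) (t(r) = √(r - 84) = √(-84 + r))
-t(-5*(-97)) = -√(-84 - 5*(-97)) = -√(-84 + 485) = -√401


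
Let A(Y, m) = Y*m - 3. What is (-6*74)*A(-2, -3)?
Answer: -1332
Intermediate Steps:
A(Y, m) = -3 + Y*m
(-6*74)*A(-2, -3) = (-6*74)*(-3 - 2*(-3)) = -444*(-3 + 6) = -444*3 = -1332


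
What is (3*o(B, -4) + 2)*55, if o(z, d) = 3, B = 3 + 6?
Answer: 605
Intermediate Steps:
B = 9
(3*o(B, -4) + 2)*55 = (3*3 + 2)*55 = (9 + 2)*55 = 11*55 = 605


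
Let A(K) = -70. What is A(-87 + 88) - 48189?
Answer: -48259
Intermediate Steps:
A(-87 + 88) - 48189 = -70 - 48189 = -48259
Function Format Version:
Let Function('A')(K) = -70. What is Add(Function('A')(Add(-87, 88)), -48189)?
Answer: -48259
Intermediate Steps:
Add(Function('A')(Add(-87, 88)), -48189) = Add(-70, -48189) = -48259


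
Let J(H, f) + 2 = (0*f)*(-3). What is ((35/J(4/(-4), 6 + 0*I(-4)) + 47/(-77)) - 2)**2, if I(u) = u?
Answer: 9591409/23716 ≈ 404.43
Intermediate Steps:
J(H, f) = -2 (J(H, f) = -2 + (0*f)*(-3) = -2 + 0*(-3) = -2 + 0 = -2)
((35/J(4/(-4), 6 + 0*I(-4)) + 47/(-77)) - 2)**2 = ((35/(-2) + 47/(-77)) - 2)**2 = ((35*(-1/2) + 47*(-1/77)) - 2)**2 = ((-35/2 - 47/77) - 2)**2 = (-2789/154 - 2)**2 = (-3097/154)**2 = 9591409/23716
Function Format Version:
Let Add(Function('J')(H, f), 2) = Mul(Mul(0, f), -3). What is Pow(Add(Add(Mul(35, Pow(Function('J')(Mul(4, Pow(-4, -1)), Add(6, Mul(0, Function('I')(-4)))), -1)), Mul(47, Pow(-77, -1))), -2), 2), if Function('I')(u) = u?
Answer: Rational(9591409, 23716) ≈ 404.43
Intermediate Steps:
Function('J')(H, f) = -2 (Function('J')(H, f) = Add(-2, Mul(Mul(0, f), -3)) = Add(-2, Mul(0, -3)) = Add(-2, 0) = -2)
Pow(Add(Add(Mul(35, Pow(Function('J')(Mul(4, Pow(-4, -1)), Add(6, Mul(0, Function('I')(-4)))), -1)), Mul(47, Pow(-77, -1))), -2), 2) = Pow(Add(Add(Mul(35, Pow(-2, -1)), Mul(47, Pow(-77, -1))), -2), 2) = Pow(Add(Add(Mul(35, Rational(-1, 2)), Mul(47, Rational(-1, 77))), -2), 2) = Pow(Add(Add(Rational(-35, 2), Rational(-47, 77)), -2), 2) = Pow(Add(Rational(-2789, 154), -2), 2) = Pow(Rational(-3097, 154), 2) = Rational(9591409, 23716)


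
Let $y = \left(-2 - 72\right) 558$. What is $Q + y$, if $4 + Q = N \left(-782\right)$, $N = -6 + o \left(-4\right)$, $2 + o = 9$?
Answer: $-14708$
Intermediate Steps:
$o = 7$ ($o = -2 + 9 = 7$)
$N = -34$ ($N = -6 + 7 \left(-4\right) = -6 - 28 = -34$)
$Q = 26584$ ($Q = -4 - -26588 = -4 + 26588 = 26584$)
$y = -41292$ ($y = \left(-74\right) 558 = -41292$)
$Q + y = 26584 - 41292 = -14708$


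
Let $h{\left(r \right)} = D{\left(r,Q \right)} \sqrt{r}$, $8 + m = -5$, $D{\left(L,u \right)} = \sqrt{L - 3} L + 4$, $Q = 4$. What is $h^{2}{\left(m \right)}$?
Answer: $34944 + 5408 i \approx 34944.0 + 5408.0 i$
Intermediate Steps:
$D{\left(L,u \right)} = 4 + L \sqrt{-3 + L}$ ($D{\left(L,u \right)} = \sqrt{-3 + L} L + 4 = L \sqrt{-3 + L} + 4 = 4 + L \sqrt{-3 + L}$)
$m = -13$ ($m = -8 - 5 = -13$)
$h{\left(r \right)} = \sqrt{r} \left(4 + r \sqrt{-3 + r}\right)$ ($h{\left(r \right)} = \left(4 + r \sqrt{-3 + r}\right) \sqrt{r} = \sqrt{r} \left(4 + r \sqrt{-3 + r}\right)$)
$h^{2}{\left(m \right)} = \left(\sqrt{-13} \left(4 - 13 \sqrt{-3 - 13}\right)\right)^{2} = \left(i \sqrt{13} \left(4 - 13 \sqrt{-16}\right)\right)^{2} = \left(i \sqrt{13} \left(4 - 13 \cdot 4 i\right)\right)^{2} = \left(i \sqrt{13} \left(4 - 52 i\right)\right)^{2} = - 13 \left(4 - 52 i\right)^{2}$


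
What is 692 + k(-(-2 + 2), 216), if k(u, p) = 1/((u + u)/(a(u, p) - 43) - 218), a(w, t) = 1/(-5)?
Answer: 150855/218 ≈ 692.00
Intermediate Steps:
a(w, t) = -1/5
k(u, p) = 1/(-218 - 5*u/108) (k(u, p) = 1/((u + u)/(-1/5 - 43) - 218) = 1/((2*u)/(-216/5) - 218) = 1/((2*u)*(-5/216) - 218) = 1/(-5*u/108 - 218) = 1/(-218 - 5*u/108))
692 + k(-(-2 + 2), 216) = 692 - 108/(23544 + 5*(-(-2 + 2))) = 692 - 108/(23544 + 5*(-1*0)) = 692 - 108/(23544 + 5*0) = 692 - 108/(23544 + 0) = 692 - 108/23544 = 692 - 108*1/23544 = 692 - 1/218 = 150855/218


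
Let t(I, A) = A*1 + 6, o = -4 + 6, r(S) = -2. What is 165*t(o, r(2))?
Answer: 660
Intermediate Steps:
o = 2
t(I, A) = 6 + A (t(I, A) = A + 6 = 6 + A)
165*t(o, r(2)) = 165*(6 - 2) = 165*4 = 660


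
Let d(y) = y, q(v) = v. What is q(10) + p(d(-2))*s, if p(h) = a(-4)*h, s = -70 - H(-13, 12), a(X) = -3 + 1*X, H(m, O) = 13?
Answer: -1152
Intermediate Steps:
a(X) = -3 + X
s = -83 (s = -70 - 1*13 = -70 - 13 = -83)
p(h) = -7*h (p(h) = (-3 - 4)*h = -7*h)
q(10) + p(d(-2))*s = 10 - 7*(-2)*(-83) = 10 + 14*(-83) = 10 - 1162 = -1152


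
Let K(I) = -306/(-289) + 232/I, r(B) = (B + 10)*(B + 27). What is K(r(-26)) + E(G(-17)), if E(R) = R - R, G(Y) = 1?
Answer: -457/34 ≈ -13.441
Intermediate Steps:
r(B) = (10 + B)*(27 + B)
E(R) = 0
K(I) = 18/17 + 232/I (K(I) = -306*(-1/289) + 232/I = 18/17 + 232/I)
K(r(-26)) + E(G(-17)) = (18/17 + 232/(270 + (-26)² + 37*(-26))) + 0 = (18/17 + 232/(270 + 676 - 962)) + 0 = (18/17 + 232/(-16)) + 0 = (18/17 + 232*(-1/16)) + 0 = (18/17 - 29/2) + 0 = -457/34 + 0 = -457/34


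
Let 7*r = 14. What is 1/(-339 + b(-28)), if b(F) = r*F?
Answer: -1/395 ≈ -0.0025316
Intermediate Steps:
r = 2 (r = (1/7)*14 = 2)
b(F) = 2*F
1/(-339 + b(-28)) = 1/(-339 + 2*(-28)) = 1/(-339 - 56) = 1/(-395) = -1/395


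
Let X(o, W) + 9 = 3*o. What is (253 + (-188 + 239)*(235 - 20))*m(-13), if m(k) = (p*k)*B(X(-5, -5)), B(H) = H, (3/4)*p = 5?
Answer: 23333440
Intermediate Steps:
X(o, W) = -9 + 3*o
p = 20/3 (p = (4/3)*5 = 20/3 ≈ 6.6667)
m(k) = -160*k (m(k) = (20*k/3)*(-9 + 3*(-5)) = (20*k/3)*(-9 - 15) = (20*k/3)*(-24) = -160*k)
(253 + (-188 + 239)*(235 - 20))*m(-13) = (253 + (-188 + 239)*(235 - 20))*(-160*(-13)) = (253 + 51*215)*2080 = (253 + 10965)*2080 = 11218*2080 = 23333440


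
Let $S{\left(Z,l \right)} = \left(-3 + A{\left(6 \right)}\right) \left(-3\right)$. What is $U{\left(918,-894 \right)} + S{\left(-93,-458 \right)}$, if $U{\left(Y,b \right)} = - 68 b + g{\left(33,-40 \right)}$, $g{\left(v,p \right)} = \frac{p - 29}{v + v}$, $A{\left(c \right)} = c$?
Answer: $\frac{1337203}{22} \approx 60782.0$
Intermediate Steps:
$g{\left(v,p \right)} = \frac{-29 + p}{2 v}$
$U{\left(Y,b \right)} = - \frac{23}{22} - 68 b$ ($U{\left(Y,b \right)} = - 68 b + \frac{-29 - 40}{2 \cdot 33} = - 68 b + \frac{1}{2} \cdot \frac{1}{33} \left(-69\right) = - 68 b - \frac{23}{22} = - \frac{23}{22} - 68 b$)
$S{\left(Z,l \right)} = -9$ ($S{\left(Z,l \right)} = \left(-3 + 6\right) \left(-3\right) = 3 \left(-3\right) = -9$)
$U{\left(918,-894 \right)} + S{\left(-93,-458 \right)} = \left(- \frac{23}{22} - -60792\right) - 9 = \left(- \frac{23}{22} + 60792\right) - 9 = \frac{1337401}{22} - 9 = \frac{1337203}{22}$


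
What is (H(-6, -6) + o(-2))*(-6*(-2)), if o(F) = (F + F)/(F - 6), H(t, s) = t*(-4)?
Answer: 294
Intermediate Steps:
H(t, s) = -4*t
o(F) = 2*F/(-6 + F) (o(F) = (2*F)/(-6 + F) = 2*F/(-6 + F))
(H(-6, -6) + o(-2))*(-6*(-2)) = (-4*(-6) + 2*(-2)/(-6 - 2))*(-6*(-2)) = (24 + 2*(-2)/(-8))*12 = (24 + 2*(-2)*(-⅛))*12 = (24 + ½)*12 = (49/2)*12 = 294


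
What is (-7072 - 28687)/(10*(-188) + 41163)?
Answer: -35759/39283 ≈ -0.91029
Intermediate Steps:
(-7072 - 28687)/(10*(-188) + 41163) = -35759/(-1880 + 41163) = -35759/39283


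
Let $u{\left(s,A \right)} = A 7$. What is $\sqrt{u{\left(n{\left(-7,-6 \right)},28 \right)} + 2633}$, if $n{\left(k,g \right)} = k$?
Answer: $\sqrt{2829} \approx 53.188$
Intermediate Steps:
$u{\left(s,A \right)} = 7 A$
$\sqrt{u{\left(n{\left(-7,-6 \right)},28 \right)} + 2633} = \sqrt{7 \cdot 28 + 2633} = \sqrt{196 + 2633} = \sqrt{2829}$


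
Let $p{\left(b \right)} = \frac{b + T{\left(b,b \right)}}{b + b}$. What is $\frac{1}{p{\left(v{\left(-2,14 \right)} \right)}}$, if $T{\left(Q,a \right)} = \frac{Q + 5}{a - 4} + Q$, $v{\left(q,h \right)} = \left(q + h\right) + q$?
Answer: $\frac{8}{9} \approx 0.88889$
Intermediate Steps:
$v{\left(q,h \right)} = h + 2 q$ ($v{\left(q,h \right)} = \left(h + q\right) + q = h + 2 q$)
$T{\left(Q,a \right)} = Q + \frac{5 + Q}{-4 + a}$ ($T{\left(Q,a \right)} = \frac{5 + Q}{-4 + a} + Q = Q + \frac{5 + Q}{-4 + a}$)
$p{\left(b \right)} = \frac{b + \frac{5 + b^{2} - 3 b}{-4 + b}}{2 b}$ ($p{\left(b \right)} = \frac{b + \frac{5 - 3 b + b b}{-4 + b}}{b + b} = \frac{b + \frac{5 - 3 b + b^{2}}{-4 + b}}{2 b} = \left(b + \frac{5 + b^{2} - 3 b}{-4 + b}\right) \frac{1}{2 b} = \frac{b + \frac{5 + b^{2} - 3 b}{-4 + b}}{2 b}$)
$\frac{1}{p{\left(v{\left(-2,14 \right)} \right)}} = \frac{1}{\frac{1}{2} \frac{1}{14 + 2 \left(-2\right)} \frac{1}{-4 + \left(14 + 2 \left(-2\right)\right)} \left(5 - 7 \left(14 + 2 \left(-2\right)\right) + 2 \left(14 + 2 \left(-2\right)\right)^{2}\right)} = \frac{1}{\frac{1}{2} \frac{1}{14 - 4} \frac{1}{-4 + \left(14 - 4\right)} \left(5 - 7 \left(14 - 4\right) + 2 \left(14 - 4\right)^{2}\right)} = \frac{1}{\frac{1}{2} \cdot \frac{1}{10} \frac{1}{-4 + 10} \left(5 - 70 + 2 \cdot 10^{2}\right)} = \frac{1}{\frac{1}{2} \cdot \frac{1}{10} \cdot \frac{1}{6} \left(5 - 70 + 2 \cdot 100\right)} = \frac{1}{\frac{1}{2} \cdot \frac{1}{10} \cdot \frac{1}{6} \left(5 - 70 + 200\right)} = \frac{1}{\frac{1}{2} \cdot \frac{1}{10} \cdot \frac{1}{6} \cdot 135} = \frac{1}{\frac{9}{8}} = \frac{8}{9}$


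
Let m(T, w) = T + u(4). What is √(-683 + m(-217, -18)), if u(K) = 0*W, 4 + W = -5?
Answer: 30*I ≈ 30.0*I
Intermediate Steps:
W = -9 (W = -4 - 5 = -9)
u(K) = 0 (u(K) = 0*(-9) = 0)
m(T, w) = T (m(T, w) = T + 0 = T)
√(-683 + m(-217, -18)) = √(-683 - 217) = √(-900) = 30*I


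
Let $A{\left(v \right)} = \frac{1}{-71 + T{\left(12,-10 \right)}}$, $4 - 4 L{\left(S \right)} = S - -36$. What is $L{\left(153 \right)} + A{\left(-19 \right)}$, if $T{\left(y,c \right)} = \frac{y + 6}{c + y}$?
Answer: $- \frac{5737}{124} \approx -46.266$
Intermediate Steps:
$T{\left(y,c \right)} = \frac{6 + y}{c + y}$
$L{\left(S \right)} = -8 - \frac{S}{4}$ ($L{\left(S \right)} = 1 - \frac{S - -36}{4} = 1 - \frac{S + 36}{4} = 1 - \frac{36 + S}{4} = 1 - \left(9 + \frac{S}{4}\right) = -8 - \frac{S}{4}$)
$A{\left(v \right)} = - \frac{1}{62}$ ($A{\left(v \right)} = \frac{1}{-71 + \frac{6 + 12}{-10 + 12}} = \frac{1}{-71 + \frac{1}{2} \cdot 18} = \frac{1}{-71 + 9} = \frac{1}{-62} = - \frac{1}{62}$)
$L{\left(153 \right)} + A{\left(-19 \right)} = \left(-8 - \frac{153}{4}\right) - \frac{1}{62} = - \frac{185}{4} - \frac{1}{62} = - \frac{5737}{124}$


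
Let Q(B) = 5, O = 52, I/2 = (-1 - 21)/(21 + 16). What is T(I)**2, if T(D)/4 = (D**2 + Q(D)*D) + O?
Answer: 67566724096/1874161 ≈ 36052.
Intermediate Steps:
I = -44/37 (I = 2*((-1 - 21)/(21 + 16)) = 2*(-22/37) = -44/37 ≈ -1.1892)
T(D) = 208 + 4*D**2 + 20*D (T(D) = 4*((D**2 + 5*D) + 52) = 4*(52 + D**2 + 5*D) = 208 + 4*D**2 + 20*D)
T(I)**2 = (208 + 4*(-44/37)**2 + 20*(-44/37))**2 = (208 + 4*(1936/1369) - 880/37)**2 = (208 + 7744/1369 - 880/37)**2 = (259936/1369)**2 = 67566724096/1874161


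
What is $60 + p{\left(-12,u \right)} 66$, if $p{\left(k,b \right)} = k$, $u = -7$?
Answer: $-732$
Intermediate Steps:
$60 + p{\left(-12,u \right)} 66 = 60 - 792 = -732$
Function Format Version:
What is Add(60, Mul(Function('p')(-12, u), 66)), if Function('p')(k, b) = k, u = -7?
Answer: -732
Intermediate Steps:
Add(60, Mul(Function('p')(-12, u), 66)) = Add(60, Mul(-12, 66)) = Add(60, -792) = -732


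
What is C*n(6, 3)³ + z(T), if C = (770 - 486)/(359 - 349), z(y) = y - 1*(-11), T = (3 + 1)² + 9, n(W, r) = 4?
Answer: 9268/5 ≈ 1853.6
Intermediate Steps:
T = 25 (T = 4² + 9 = 16 + 9 = 25)
z(y) = 11 + y (z(y) = y + 11 = 11 + y)
C = 142/5 (C = 284/10 = 284*(⅒) = 142/5 ≈ 28.400)
C*n(6, 3)³ + z(T) = (142/5)*4³ + (11 + 25) = (142/5)*64 + 36 = 9088/5 + 36 = 9268/5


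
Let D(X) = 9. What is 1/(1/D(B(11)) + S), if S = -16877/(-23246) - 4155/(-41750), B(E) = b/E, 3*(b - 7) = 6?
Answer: 436734225/409066871 ≈ 1.0676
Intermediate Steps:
b = 9 (b = 7 + (⅓)*6 = 7 + 2 = 9)
B(E) = 9/E
S = 40060094/48526025 (S = -16877*(-1/23246) - 4155*(-1/41750) = 16877/23246 + 831/8350 = 40060094/48526025 ≈ 0.82554)
1/(1/D(B(11)) + S) = 1/(1/9 + 40060094/48526025) = 1/(⅑ + 40060094/48526025) = 1/(409066871/436734225) = 436734225/409066871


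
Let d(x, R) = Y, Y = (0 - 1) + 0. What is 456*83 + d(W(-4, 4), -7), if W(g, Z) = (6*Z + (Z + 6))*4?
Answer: 37847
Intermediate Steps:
W(g, Z) = 24 + 28*Z (W(g, Z) = (6*Z + (6 + Z))*4 = (6 + 7*Z)*4 = 24 + 28*Z)
Y = -1 (Y = -1 + 0 = -1)
d(x, R) = -1
456*83 + d(W(-4, 4), -7) = 456*83 - 1 = 37848 - 1 = 37847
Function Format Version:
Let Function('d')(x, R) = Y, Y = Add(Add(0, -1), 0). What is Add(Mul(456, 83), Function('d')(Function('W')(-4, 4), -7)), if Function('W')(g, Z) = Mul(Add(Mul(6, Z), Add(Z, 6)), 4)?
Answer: 37847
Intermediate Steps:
Function('W')(g, Z) = Add(24, Mul(28, Z)) (Function('W')(g, Z) = Mul(Add(Mul(6, Z), Add(6, Z)), 4) = Mul(Add(6, Mul(7, Z)), 4) = Add(24, Mul(28, Z)))
Y = -1 (Y = Add(-1, 0) = -1)
Function('d')(x, R) = -1
Add(Mul(456, 83), Function('d')(Function('W')(-4, 4), -7)) = Add(Mul(456, 83), -1) = Add(37848, -1) = 37847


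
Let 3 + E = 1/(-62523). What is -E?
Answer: 187570/62523 ≈ 3.0000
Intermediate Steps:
E = -187570/62523 (E = -3 + 1/(-62523) = -3 - 1/62523 = -187570/62523 ≈ -3.0000)
-E = -1*(-187570/62523) = 187570/62523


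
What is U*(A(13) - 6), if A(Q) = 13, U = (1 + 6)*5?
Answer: 245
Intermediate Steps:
U = 35 (U = 7*5 = 35)
U*(A(13) - 6) = 35*(13 - 6) = 35*7 = 245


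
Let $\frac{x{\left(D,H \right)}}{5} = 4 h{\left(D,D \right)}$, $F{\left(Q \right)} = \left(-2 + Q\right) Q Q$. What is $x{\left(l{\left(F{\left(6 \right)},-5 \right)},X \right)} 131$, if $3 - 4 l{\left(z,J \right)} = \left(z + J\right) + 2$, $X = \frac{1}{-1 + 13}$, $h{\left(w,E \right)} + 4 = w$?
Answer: $-100870$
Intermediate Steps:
$h{\left(w,E \right)} = -4 + w$
$X = \frac{1}{12} \approx 0.083333$
$F{\left(Q \right)} = Q^{2} \left(-2 + Q\right)$ ($F{\left(Q \right)} = \left(-2 + Q\right) Q^{2} = Q^{2} \left(-2 + Q\right)$)
$l{\left(z,J \right)} = \frac{1}{4} - \frac{J}{4} - \frac{z}{4}$ ($l{\left(z,J \right)} = \frac{3}{4} - \frac{\left(z + J\right) + 2}{4} = \frac{3}{4} - \frac{\left(J + z\right) + 2}{4} = \frac{3}{4} - \frac{2 + J + z}{4} = \frac{3}{4} - \left(\frac{1}{2} + \frac{J}{4} + \frac{z}{4}\right) = \frac{1}{4} - \frac{J}{4} - \frac{z}{4}$)
$x{\left(D,H \right)} = -80 + 20 D$ ($x{\left(D,H \right)} = 5 \cdot 4 \left(-4 + D\right) = 5 \left(-16 + 4 D\right) = -80 + 20 D$)
$x{\left(l{\left(F{\left(6 \right)},-5 \right)},X \right)} 131 = \left(-80 + 20 \left(\frac{1}{4} - - \frac{5}{4} - \frac{6^{2} \left(-2 + 6\right)}{4}\right)\right) 131 = \left(-80 + 20 \left(\frac{1}{4} + \frac{5}{4} - \frac{36 \cdot 4}{4}\right)\right) 131 = \left(-80 + 20 \left(\frac{1}{4} + \frac{5}{4} - 36\right)\right) 131 = \left(-80 + 20 \left(- \frac{69}{2}\right)\right) 131 = \left(-80 - 690\right) 131 = \left(-770\right) 131 = -100870$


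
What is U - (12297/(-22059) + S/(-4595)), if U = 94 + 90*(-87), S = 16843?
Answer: -261233821276/33787035 ≈ -7731.8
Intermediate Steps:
U = -7736 (U = 94 - 7830 = -7736)
U - (12297/(-22059) + S/(-4595)) = -7736 - (12297/(-22059) + 16843/(-4595)) = -7736 - (12297*(-1/22059) + 16843*(-1/4595)) = -7736 - (-4099/7353 - 16843/4595) = -7736 - 1*(-142681484/33787035) = -7736 + 142681484/33787035 = -261233821276/33787035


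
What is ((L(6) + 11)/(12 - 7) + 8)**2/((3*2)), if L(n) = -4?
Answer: 2209/150 ≈ 14.727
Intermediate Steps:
((L(6) + 11)/(12 - 7) + 8)**2/((3*2)) = ((-4 + 11)/(12 - 7) + 8)**2/((3*2)) = (7/5 + 8)**2/6 = (47/5)**2/6 = (1/6)*(2209/25) = 2209/150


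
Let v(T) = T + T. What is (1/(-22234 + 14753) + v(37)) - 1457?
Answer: -10346224/7481 ≈ -1383.0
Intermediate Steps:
v(T) = 2*T
(1/(-22234 + 14753) + v(37)) - 1457 = (1/(-22234 + 14753) + 2*37) - 1457 = (1/(-7481) + 74) - 1457 = (-1/7481 + 74) - 1457 = 553593/7481 - 1457 = -10346224/7481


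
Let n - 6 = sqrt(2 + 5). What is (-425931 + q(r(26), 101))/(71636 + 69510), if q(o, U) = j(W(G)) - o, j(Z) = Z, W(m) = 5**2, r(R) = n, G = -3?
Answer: -212956/70573 - sqrt(7)/141146 ≈ -3.0175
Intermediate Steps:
n = 6 + sqrt(7) (n = 6 + sqrt(2 + 5) = 6 + sqrt(7) ≈ 8.6458)
r(R) = 6 + sqrt(7)
W(m) = 25
q(o, U) = 25 - o
(-425931 + q(r(26), 101))/(71636 + 69510) = (-425931 + (25 - (6 + sqrt(7))))/(71636 + 69510) = (-425931 + (25 + (-6 - sqrt(7))))/141146 = (-425931 + (19 - sqrt(7)))*(1/141146) = (-425912 - sqrt(7))*(1/141146) = -212956/70573 - sqrt(7)/141146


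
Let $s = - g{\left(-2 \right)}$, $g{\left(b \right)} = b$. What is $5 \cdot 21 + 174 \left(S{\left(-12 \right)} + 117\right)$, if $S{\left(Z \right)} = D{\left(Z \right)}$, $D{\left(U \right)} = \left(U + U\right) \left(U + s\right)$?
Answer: $62223$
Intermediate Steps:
$s = 2$ ($s = \left(-1\right) \left(-2\right) = 2$)
$D{\left(U \right)} = 2 U \left(2 + U\right)$ ($D{\left(U \right)} = \left(U + U\right) \left(U + 2\right) = 2 U \left(2 + U\right)$)
$S{\left(Z \right)} = 2 Z \left(2 + Z\right)$
$5 \cdot 21 + 174 \left(S{\left(-12 \right)} + 117\right) = 5 \cdot 21 + 174 \left(2 \left(-12\right) \left(2 - 12\right) + 117\right) = 105 + 174 \left(2 \left(-12\right) \left(-10\right) + 117\right) = 105 + 174 \left(240 + 117\right) = 105 + 174 \cdot 357 = 105 + 62118 = 62223$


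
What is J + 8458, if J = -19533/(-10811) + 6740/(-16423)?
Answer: 1501957814593/177549053 ≈ 8459.4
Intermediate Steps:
J = 247924319/177549053 (J = -19533*(-1/10811) + 6740*(-1/16423) = 19533/10811 - 6740/16423 = 247924319/177549053 ≈ 1.3964)
J + 8458 = 247924319/177549053 + 8458 = 1501957814593/177549053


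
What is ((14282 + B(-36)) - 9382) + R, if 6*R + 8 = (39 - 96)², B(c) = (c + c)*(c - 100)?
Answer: 91393/6 ≈ 15232.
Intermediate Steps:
B(c) = 2*c*(-100 + c) (B(c) = (2*c)*(-100 + c) = 2*c*(-100 + c))
R = 3241/6 (R = -4/3 + (39 - 96)²/6 = -4/3 + (⅙)*(-57)² = -4/3 + (⅙)*3249 = -4/3 + 1083/2 = 3241/6 ≈ 540.17)
((14282 + B(-36)) - 9382) + R = ((14282 + 2*(-36)*(-100 - 36)) - 9382) + 3241/6 = ((14282 + 2*(-36)*(-136)) - 9382) + 3241/6 = ((14282 + 9792) - 9382) + 3241/6 = (24074 - 9382) + 3241/6 = 14692 + 3241/6 = 91393/6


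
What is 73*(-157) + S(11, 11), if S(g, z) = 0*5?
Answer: -11461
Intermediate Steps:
S(g, z) = 0
73*(-157) + S(11, 11) = 73*(-157) + 0 = -11461 + 0 = -11461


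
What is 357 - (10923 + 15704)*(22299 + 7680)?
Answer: -798250476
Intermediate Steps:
357 - (10923 + 15704)*(22299 + 7680) = 357 - 26627*29979 = 357 - 1*798250833 = 357 - 798250833 = -798250476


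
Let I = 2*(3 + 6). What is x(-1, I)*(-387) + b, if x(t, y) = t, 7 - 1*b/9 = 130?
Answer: -720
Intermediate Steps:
I = 18 (I = 2*9 = 18)
b = -1107 (b = 63 - 9*130 = 63 - 1170 = -1107)
x(-1, I)*(-387) + b = -1*(-387) - 1107 = 387 - 1107 = -720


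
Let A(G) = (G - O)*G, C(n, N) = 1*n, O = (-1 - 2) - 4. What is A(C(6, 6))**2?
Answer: 6084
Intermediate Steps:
O = -7 (O = -3 - 4 = -7)
C(n, N) = n
A(G) = G*(7 + G) (A(G) = (G - 1*(-7))*G = (G + 7)*G = (7 + G)*G = G*(7 + G))
A(C(6, 6))**2 = (6*(7 + 6))**2 = (6*13)**2 = 78**2 = 6084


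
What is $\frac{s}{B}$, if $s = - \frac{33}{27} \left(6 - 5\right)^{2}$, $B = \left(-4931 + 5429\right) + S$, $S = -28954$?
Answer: $\frac{11}{256104} \approx 4.2951 \cdot 10^{-5}$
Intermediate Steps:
$B = -28456$ ($B = \left(-4931 + 5429\right) - 28954 = 498 - 28954 = -28456$)
$s = - \frac{11}{9}$ ($s = \left(-33\right) \frac{1}{27} \cdot 1^{2} = \left(- \frac{11}{9}\right) 1 = - \frac{11}{9} \approx -1.2222$)
$\frac{s}{B} = - \frac{11}{9 \left(-28456\right)} = \left(- \frac{11}{9}\right) \left(- \frac{1}{28456}\right) = \frac{11}{256104}$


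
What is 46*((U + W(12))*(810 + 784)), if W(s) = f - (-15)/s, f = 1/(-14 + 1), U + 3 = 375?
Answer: 355713055/13 ≈ 2.7363e+7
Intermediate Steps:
U = 372 (U = -3 + 375 = 372)
f = -1/13 (f = 1/(-13) = -1/13 ≈ -0.076923)
W(s) = -1/13 + 15/s (W(s) = -1/13 - (-15)/s = -1/13 + 15/s)
46*((U + W(12))*(810 + 784)) = 46*((372 + (1/13)*(195 - 1*12)/12)*(810 + 784)) = 46*((372 + (1/13)*(1/12)*(195 - 12))*1594) = 46*((372 + (1/13)*(1/12)*183)*1594) = 46*((372 + 61/52)*1594) = 46*((19405/52)*1594) = 46*(15465785/26) = 355713055/13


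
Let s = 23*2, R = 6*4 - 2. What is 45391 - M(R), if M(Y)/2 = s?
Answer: 45299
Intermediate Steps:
R = 22 (R = 24 - 2 = 22)
s = 46
M(Y) = 92 (M(Y) = 2*46 = 92)
45391 - M(R) = 45391 - 1*92 = 45391 - 92 = 45299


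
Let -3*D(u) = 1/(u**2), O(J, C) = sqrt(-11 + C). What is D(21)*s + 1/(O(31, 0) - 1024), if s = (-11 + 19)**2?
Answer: -22821440/462426867 - I*sqrt(11)/1048587 ≈ -0.049351 - 3.1629e-6*I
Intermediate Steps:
s = 64 (s = 8**2 = 64)
D(u) = -1/(3*u**2)
D(21)*s + 1/(O(31, 0) - 1024) = -1/3/21**2*64 + 1/(sqrt(-11 + 0) - 1024) = -1/3*1/441*64 + 1/(sqrt(-11) - 1024) = -1/1323*64 + 1/(I*sqrt(11) - 1024) = -64/1323 + 1/(-1024 + I*sqrt(11))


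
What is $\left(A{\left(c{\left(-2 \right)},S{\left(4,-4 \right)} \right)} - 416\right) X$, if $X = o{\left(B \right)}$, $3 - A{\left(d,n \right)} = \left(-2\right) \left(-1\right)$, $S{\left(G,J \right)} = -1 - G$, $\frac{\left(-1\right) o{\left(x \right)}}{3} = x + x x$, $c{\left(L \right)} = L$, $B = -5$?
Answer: $24900$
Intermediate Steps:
$o{\left(x \right)} = - 3 x - 3 x^{2}$ ($o{\left(x \right)} = - 3 \left(x + x x\right) = - 3 \left(x + x^{2}\right) = - 3 x - 3 x^{2}$)
$A{\left(d,n \right)} = 1$ ($A{\left(d,n \right)} = 3 - \left(-2\right) \left(-1\right) = 3 - 2 = 1$)
$X = -60$ ($X = \left(-3\right) \left(-5\right) \left(1 - 5\right) = \left(-3\right) \left(-5\right) \left(-4\right) = -60$)
$\left(A{\left(c{\left(-2 \right)},S{\left(4,-4 \right)} \right)} - 416\right) X = \left(1 - 416\right) \left(-60\right) = \left(-415\right) \left(-60\right) = 24900$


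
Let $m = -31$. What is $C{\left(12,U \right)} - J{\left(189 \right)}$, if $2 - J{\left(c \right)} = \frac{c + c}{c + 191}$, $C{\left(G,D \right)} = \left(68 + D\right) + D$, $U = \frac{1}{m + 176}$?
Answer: $\frac{369217}{5510} \approx 67.009$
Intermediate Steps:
$U = \frac{1}{145}$ ($U = \frac{1}{-31 + 176} = \frac{1}{145} \approx 0.0068966$)
$C{\left(G,D \right)} = 68 + 2 D$
$J{\left(c \right)} = 2 - \frac{2 c}{191 + c}$ ($J{\left(c \right)} = 2 - \frac{c + c}{c + 191} = 2 - \frac{2 c}{191 + c}$)
$C{\left(12,U \right)} - J{\left(189 \right)} = \left(68 + 2 \cdot \frac{1}{145}\right) - \frac{382}{191 + 189} = \left(68 + \frac{2}{145}\right) - \frac{382}{380} = \frac{9862}{145} - 382 \cdot \frac{1}{380} = \frac{9862}{145} - \frac{191}{190} = \frac{369217}{5510}$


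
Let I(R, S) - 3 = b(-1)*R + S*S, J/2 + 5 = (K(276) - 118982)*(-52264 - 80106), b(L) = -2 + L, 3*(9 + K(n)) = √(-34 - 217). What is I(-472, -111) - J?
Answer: -31501663590 + 264740*I*√251/3 ≈ -3.1502e+10 + 1.3981e+6*I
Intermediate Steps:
K(n) = -9 + I*√251/3 (K(n) = -9 + √(-34 - 217)/3 = -9 + √(-251)/3 = -9 + (I*√251)/3 = -9 + I*√251/3)
J = 31501677330 - 264740*I*√251/3 (J = -10 + 2*(((-9 + I*√251/3) - 118982)*(-52264 - 80106)) = -10 + 2*((-118991 + I*√251/3)*(-132370)) = -10 + 2*(15750838670 - 132370*I*√251/3) = -10 + (31501677340 - 264740*I*√251/3) = 31501677330 - 264740*I*√251/3 ≈ 3.1502e+10 - 1.3981e+6*I)
I(R, S) = 3 + S² - 3*R (I(R, S) = 3 + ((-2 - 1)*R + S*S) = 3 + (-3*R + S²) = 3 + (S² - 3*R) = 3 + S² - 3*R)
I(-472, -111) - J = (3 + (-111)² - 3*(-472)) - (31501677330 - 264740*I*√251/3) = (3 + 12321 + 1416) + (-31501677330 + 264740*I*√251/3) = 13740 + (-31501677330 + 264740*I*√251/3) = -31501663590 + 264740*I*√251/3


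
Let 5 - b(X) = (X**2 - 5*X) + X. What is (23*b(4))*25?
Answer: 2875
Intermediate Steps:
b(X) = 5 - X**2 + 4*X (b(X) = 5 - ((X**2 - 5*X) + X) = 5 - (X**2 - 4*X) = 5 + (-X**2 + 4*X) = 5 - X**2 + 4*X)
(23*b(4))*25 = (23*(5 - 1*4**2 + 4*4))*25 = (23*(5 - 1*16 + 16))*25 = (23*(5 - 16 + 16))*25 = (23*5)*25 = 115*25 = 2875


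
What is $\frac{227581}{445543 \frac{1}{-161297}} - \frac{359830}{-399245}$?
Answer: $- \frac{418725087513765}{5082309001} \approx -82389.0$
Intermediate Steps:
$\frac{227581}{445543 \frac{1}{-161297}} - \frac{359830}{-399245} = \frac{227581}{445543 \left(- \frac{1}{161297}\right)} - - \frac{71966}{79849} = \frac{227581}{- \frac{445543}{161297}} + \frac{71966}{79849} = 227581 \left(- \frac{161297}{445543}\right) + \frac{71966}{79849} = - \frac{36708132557}{445543} + \frac{71966}{79849} = - \frac{418725087513765}{5082309001}$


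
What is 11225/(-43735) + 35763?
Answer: 312816716/8747 ≈ 35763.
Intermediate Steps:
11225/(-43735) + 35763 = 11225*(-1/43735) + 35763 = -2245/8747 + 35763 = 312816716/8747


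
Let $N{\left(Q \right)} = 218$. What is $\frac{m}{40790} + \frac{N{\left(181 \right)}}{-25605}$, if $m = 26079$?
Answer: $\frac{26354423}{41777118} \approx 0.63083$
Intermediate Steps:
$\frac{m}{40790} + \frac{N{\left(181 \right)}}{-25605} = \frac{26079}{40790} + \frac{218}{-25605} = 26079 \cdot \frac{1}{40790} + 218 \left(- \frac{1}{25605}\right) = \frac{26079}{40790} - \frac{218}{25605} = \frac{26354423}{41777118}$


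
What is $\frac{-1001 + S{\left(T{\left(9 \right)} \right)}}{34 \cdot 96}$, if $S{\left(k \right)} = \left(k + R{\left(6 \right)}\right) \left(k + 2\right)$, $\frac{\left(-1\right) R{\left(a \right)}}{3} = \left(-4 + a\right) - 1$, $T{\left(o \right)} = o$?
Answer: $- \frac{55}{192} \approx -0.28646$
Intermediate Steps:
$R{\left(a \right)} = 15 - 3 a$ ($R{\left(a \right)} = - 3 \left(\left(-4 + a\right) - 1\right) = - 3 \left(-5 + a\right) = 15 - 3 a$)
$S{\left(k \right)} = \left(-3 + k\right) \left(2 + k\right)$ ($S{\left(k \right)} = \left(k + \left(15 - 18\right)\right) \left(k + 2\right) = \left(k + \left(15 - 18\right)\right) \left(2 + k\right) = \left(k - 3\right) \left(2 + k\right) = \left(-3 + k\right) \left(2 + k\right)$)
$\frac{-1001 + S{\left(T{\left(9 \right)} \right)}}{34 \cdot 96} = \frac{-1001 - \left(15 - 81\right)}{34 \cdot 96} = \frac{-1001 - -66}{3264} = \left(-1001 + 66\right) \frac{1}{3264} = \left(-935\right) \frac{1}{3264} = - \frac{55}{192}$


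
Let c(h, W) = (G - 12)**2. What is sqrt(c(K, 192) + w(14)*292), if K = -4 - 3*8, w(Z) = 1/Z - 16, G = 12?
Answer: I*sqrt(227906)/7 ≈ 68.199*I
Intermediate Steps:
w(Z) = -16 + 1/Z
K = -28 (K = -4 - 24 = -28)
c(h, W) = 0 (c(h, W) = (12 - 12)**2 = 0**2 = 0)
sqrt(c(K, 192) + w(14)*292) = sqrt(0 + (-16 + 1/14)*292) = sqrt(0 - 223/14*292) = sqrt(0 - 32558/7) = sqrt(-32558/7) = I*sqrt(227906)/7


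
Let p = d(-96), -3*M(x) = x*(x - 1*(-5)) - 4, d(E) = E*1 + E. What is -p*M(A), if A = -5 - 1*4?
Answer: -2048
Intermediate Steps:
A = -9 (A = -5 - 4 = -9)
d(E) = 2*E (d(E) = E + E = 2*E)
M(x) = 4/3 - x*(5 + x)/3 (M(x) = -(x*(x - 1*(-5)) - 4)/3 = -(x*(x + 5) - 4)/3 = -(x*(5 + x) - 4)/3 = -(-4 + x*(5 + x))/3 = 4/3 - x*(5 + x)/3)
p = -192 (p = 2*(-96) = -192)
-p*M(A) = -(-192)*(4/3 - 5/3*(-9) - ⅓*(-9)²) = -(-192)*(4/3 + 15 - ⅓*81) = -(-192)*(4/3 + 15 - 27) = -(-192)*(-32)/3 = -1*2048 = -2048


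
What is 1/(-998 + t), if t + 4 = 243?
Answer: -1/759 ≈ -0.0013175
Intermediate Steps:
t = 239 (t = -4 + 243 = 239)
1/(-998 + t) = 1/(-998 + 239) = 1/(-759) = -1/759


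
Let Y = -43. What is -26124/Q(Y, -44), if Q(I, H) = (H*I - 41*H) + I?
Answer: -26124/3653 ≈ -7.1514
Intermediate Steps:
Q(I, H) = I - 41*H + H*I (Q(I, H) = (-41*H + H*I) + I = I - 41*H + H*I)
-26124/Q(Y, -44) = -26124/(-43 - 41*(-44) - 44*(-43)) = -26124/(-43 + 1804 + 1892) = -26124/3653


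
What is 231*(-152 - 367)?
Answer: -119889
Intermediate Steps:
231*(-152 - 367) = 231*(-519) = -119889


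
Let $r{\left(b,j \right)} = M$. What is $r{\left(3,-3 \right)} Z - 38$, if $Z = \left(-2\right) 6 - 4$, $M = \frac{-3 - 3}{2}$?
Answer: $10$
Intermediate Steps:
$M = -3$ ($M = \left(-6\right) \frac{1}{2} = -3$)
$r{\left(b,j \right)} = -3$
$Z = -16$ ($Z = -12 - 4 = -16$)
$r{\left(3,-3 \right)} Z - 38 = \left(-3\right) \left(-16\right) - 38 = 48 - 38 = 10$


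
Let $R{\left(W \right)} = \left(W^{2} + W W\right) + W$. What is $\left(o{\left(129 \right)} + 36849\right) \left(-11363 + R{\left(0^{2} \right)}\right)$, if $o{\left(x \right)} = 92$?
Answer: $-419760583$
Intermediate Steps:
$R{\left(W \right)} = W + 2 W^{2}$ ($R{\left(W \right)} = \left(W^{2} + W^{2}\right) + W = 2 W^{2} + W = W + 2 W^{2}$)
$\left(o{\left(129 \right)} + 36849\right) \left(-11363 + R{\left(0^{2} \right)}\right) = \left(92 + 36849\right) \left(-11363 + 0^{2} \left(1 + 2 \cdot 0^{2}\right)\right) = 36941 \left(-11363 + 0 \left(1 + 2 \cdot 0\right)\right) = 36941 \left(-11363 + 0 \left(1 + 0\right)\right) = 36941 \left(-11363 + 0 \cdot 1\right) = 36941 \left(-11363 + 0\right) = 36941 \left(-11363\right) = -419760583$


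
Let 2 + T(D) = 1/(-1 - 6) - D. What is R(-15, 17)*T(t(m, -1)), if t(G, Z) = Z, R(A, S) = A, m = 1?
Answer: 120/7 ≈ 17.143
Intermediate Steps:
T(D) = -15/7 - D (T(D) = -2 + (1/(-1 - 6) - D) = -2 + (1/(-7) - D) = -2 + (-⅐ - D) = -15/7 - D)
R(-15, 17)*T(t(m, -1)) = -15*(-15/7 - 1*(-1)) = -15*(-15/7 + 1) = -15*(-8/7) = 120/7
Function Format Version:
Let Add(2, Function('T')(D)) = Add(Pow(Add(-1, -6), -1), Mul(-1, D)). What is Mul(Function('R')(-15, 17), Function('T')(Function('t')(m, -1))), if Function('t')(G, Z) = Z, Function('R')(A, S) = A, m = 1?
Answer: Rational(120, 7) ≈ 17.143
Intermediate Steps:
Function('T')(D) = Add(Rational(-15, 7), Mul(-1, D)) (Function('T')(D) = Add(-2, Add(Pow(Add(-1, -6), -1), Mul(-1, D))) = Add(-2, Add(Pow(-7, -1), Mul(-1, D))) = Add(-2, Add(Rational(-1, 7), Mul(-1, D))) = Add(Rational(-15, 7), Mul(-1, D)))
Mul(Function('R')(-15, 17), Function('T')(Function('t')(m, -1))) = Mul(-15, Add(Rational(-15, 7), Mul(-1, -1))) = Mul(-15, Add(Rational(-15, 7), 1)) = Mul(-15, Rational(-8, 7)) = Rational(120, 7)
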